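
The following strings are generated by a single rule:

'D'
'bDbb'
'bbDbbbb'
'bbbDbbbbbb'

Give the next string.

s(k+1) = b·s(k)·bb, so each term gains b as a prefix and bb as a suffix.
Applying this once more to bbbDbbbbbb:

bbbbDbbbbbbbb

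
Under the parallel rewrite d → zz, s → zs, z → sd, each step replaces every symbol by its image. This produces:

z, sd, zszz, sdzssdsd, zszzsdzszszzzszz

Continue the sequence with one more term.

sdzssdsdzszzsdzssdzssdsdsdzssdsd

Replace each of the 16 characters of zszzsdzszszzzszz in place — sd zs sd sd zs zz sd zs sd zs sd sd sd zs sd sd — and concatenate.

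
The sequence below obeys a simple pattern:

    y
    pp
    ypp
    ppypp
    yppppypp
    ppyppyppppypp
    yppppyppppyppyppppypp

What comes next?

This is a Fibonacci-style word recurrence s(k) = s(k−2)·s(k−1): e.g. y·pp = ypp.
The next term joins ppyppyppppypp and yppppyppppyppyppppypp.

ppyppyppppyppyppppyppppyppyppppypp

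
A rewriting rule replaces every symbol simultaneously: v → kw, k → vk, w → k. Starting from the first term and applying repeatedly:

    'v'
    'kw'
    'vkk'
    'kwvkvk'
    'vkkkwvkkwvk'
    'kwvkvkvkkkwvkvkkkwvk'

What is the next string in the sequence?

Replace each of the 20 characters of kwvkvkvkkkwvkvkkkwvk in place — vk k kw vk kw vk kw vk vk vk k kw vk kw vk vk vk k kw vk — and concatenate.

vkkkwvkkwvkkwvkvkvkkkwvkkwvkvkvkkkwvk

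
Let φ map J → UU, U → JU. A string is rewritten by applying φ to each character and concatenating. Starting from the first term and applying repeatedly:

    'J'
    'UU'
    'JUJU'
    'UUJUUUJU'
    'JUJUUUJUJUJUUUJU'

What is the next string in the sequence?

Rewriting the 16 symbols of JUJUUUJUJUJUUUJU one by one yields UU JU UU JU JU JU UU JU UU JU UU JU JU JU UU JU; concatenated:

UUJUUUJUJUJUUUJUUUJUUUJUJUJUUUJU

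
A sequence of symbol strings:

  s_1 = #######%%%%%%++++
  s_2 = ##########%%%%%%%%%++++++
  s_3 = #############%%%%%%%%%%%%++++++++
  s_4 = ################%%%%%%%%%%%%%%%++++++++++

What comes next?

Each string has the form #^{3n+1} %^{3n} +^{2n}, where the shown terms are n = 2, 3, 4, 5.
At n = 6 the blocks have lengths 19, 18, 12.

###################%%%%%%%%%%%%%%%%%%++++++++++++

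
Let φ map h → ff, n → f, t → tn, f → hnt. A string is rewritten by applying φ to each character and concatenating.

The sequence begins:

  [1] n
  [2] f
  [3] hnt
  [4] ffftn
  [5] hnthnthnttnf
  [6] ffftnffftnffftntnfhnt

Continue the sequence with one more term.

hnthnthnttnfhnthnthnttnfhnthnthnttnftnfhntffftn

φ(ffftnffftnffftntnfhnt) expands symbol-by-symbol to hnt hnt hnt tn f hnt hnt hnt tn f hnt hnt hnt tn f tn f hnt ff f tn; joining the 21 pieces gives the next term.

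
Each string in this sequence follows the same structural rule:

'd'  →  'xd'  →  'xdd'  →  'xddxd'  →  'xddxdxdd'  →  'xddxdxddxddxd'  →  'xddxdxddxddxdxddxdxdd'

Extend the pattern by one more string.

From term 3 onward, concatenate the last term with the second-to-last: xd·d = xdd, xdd·xd = xddxd, …
The next term joins xddxdxddxddxdxddxdxdd and xddxdxddxddxd.

xddxdxddxddxdxddxdxddxddxdxddxddxd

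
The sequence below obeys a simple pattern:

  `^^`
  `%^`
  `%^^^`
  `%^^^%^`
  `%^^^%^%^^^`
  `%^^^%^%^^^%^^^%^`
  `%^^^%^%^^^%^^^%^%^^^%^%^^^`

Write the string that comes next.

%^^^%^%^^^%^^^%^%^^^%^%^^^%^^^%^%^^^%^^^%^

From term 3 onward, concatenate the last term with the second-to-last: %^·^^ = %^^^, %^^^·%^ = %^^^%^, …
So term 8 is %^^^%^%^^^%^^^%^%^^^%^%^^^·%^^^%^%^^^%^^^%^.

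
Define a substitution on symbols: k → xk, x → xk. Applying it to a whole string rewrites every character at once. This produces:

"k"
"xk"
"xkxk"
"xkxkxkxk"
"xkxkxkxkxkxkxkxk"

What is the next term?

xkxkxkxkxkxkxkxkxkxkxkxkxkxkxkxk

Applying the rule to each of the 16 symbols of xkxkxkxkxkxkxkxk gives the pieces xk xk xk xk xk xk xk xk xk xk xk xk xk xk xk xk, which concatenate to the answer.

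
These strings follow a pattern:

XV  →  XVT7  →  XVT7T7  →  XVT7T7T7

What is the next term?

XVT7T7T7T7

The strings grow by a fixed suffix T7 each time.
So the next term is XVT7T7T7·T7.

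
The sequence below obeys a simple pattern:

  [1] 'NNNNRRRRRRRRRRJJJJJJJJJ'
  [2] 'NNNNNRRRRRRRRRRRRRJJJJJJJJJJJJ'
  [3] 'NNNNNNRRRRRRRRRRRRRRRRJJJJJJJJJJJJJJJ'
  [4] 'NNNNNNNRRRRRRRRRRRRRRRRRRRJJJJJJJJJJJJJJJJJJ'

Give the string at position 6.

NNNNNNNNNRRRRRRRRRRRRRRRRRRRRRRRRRJJJJJJJJJJJJJJJJJJJJJJJJ

The n-th term is n+1 N's then 3n+1 R's then 3n J's, where the shown terms are n = 3, 4, 5, 6.
Setting n = 8 gives 9, 25, 24 characters in each block.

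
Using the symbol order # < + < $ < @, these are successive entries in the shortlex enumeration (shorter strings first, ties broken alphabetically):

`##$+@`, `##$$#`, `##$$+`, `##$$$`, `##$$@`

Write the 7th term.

Continuing the enumeration 2 steps past ##$$@: ##$$@ → ##$@# → (answer).

##$@+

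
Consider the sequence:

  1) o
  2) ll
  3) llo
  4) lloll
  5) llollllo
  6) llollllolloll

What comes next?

llollllollollllollllo

Each term (from the third on) is the previous term followed by the one before it: term 3 = ll·o = llo.
Continuing: llollllolloll · llollllo gives term 7.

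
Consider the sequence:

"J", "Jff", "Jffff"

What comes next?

Every step adds ff to the end: s(k+1) = s(k)·ff.
So the next term is Jffff·ff.

Jffffff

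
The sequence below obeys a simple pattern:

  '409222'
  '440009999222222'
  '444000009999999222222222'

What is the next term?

Reading off run lengths: 4 runs 1, 2, 3; 0 runs 1, 3, 5; 9 runs 1, 4, 7; 2 runs 3, 6, 9 — each is linear in n (n = 1, 2, …).
At n = 4 the blocks have lengths 4, 7, 10, 12.

444400000009999999999222222222222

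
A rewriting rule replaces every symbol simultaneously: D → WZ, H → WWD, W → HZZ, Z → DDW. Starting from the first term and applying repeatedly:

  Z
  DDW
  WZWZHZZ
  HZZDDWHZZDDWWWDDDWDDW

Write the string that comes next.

Rewriting the 21 symbols of HZZDDWHZZDDWWWDDDWDDW one by one yields WWD DDW DDW WZ WZ HZZ WWD DDW DDW WZ WZ HZZ HZZ HZZ WZ WZ WZ HZZ WZ WZ HZZ; concatenated:

WWDDDWDDWWZWZHZZWWDDDWDDWWZWZHZZHZZHZZWZWZWZHZZWZWZHZZ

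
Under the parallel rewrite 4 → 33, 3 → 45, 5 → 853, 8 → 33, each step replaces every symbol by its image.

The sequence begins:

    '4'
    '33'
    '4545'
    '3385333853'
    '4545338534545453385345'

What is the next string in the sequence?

3385333853454533853453385333853338534545338534533853

Replace each of the 22 characters of 4545338534545453385345 in place — 33 853 33 853 45 45 33 853 45 33 853 33 853 33 853 45 45 33 853 45 33 853 — and concatenate.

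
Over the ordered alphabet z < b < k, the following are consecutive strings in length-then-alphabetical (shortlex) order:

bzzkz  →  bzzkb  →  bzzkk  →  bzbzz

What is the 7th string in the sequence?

bzbbz

Continuing the enumeration 3 steps past bzbzz: bzbzz → bzbzb → bzbzk → (answer).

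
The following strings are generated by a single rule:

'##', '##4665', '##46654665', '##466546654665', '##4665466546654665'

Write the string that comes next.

Every step adds 4665 to the end: s(k+1) = s(k)·4665.
So the next term is ##4665466546654665·4665.

##46654665466546654665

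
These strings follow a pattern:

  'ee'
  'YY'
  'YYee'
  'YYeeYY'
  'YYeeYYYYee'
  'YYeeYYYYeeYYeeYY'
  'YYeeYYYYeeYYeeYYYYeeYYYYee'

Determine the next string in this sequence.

From term 3 onward, concatenate the last term with the second-to-last: YY·ee = YYee, YYee·YY = YYeeYY, …
So term 8 is YYeeYYYYeeYYeeYYYYeeYYYYee·YYeeYYYYeeYYeeYY.

YYeeYYYYeeYYeeYYYYeeYYYYeeYYeeYYYYeeYYeeYY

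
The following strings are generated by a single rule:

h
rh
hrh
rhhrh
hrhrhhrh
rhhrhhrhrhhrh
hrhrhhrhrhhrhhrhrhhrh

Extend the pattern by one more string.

rhhrhhrhrhhrhhrhrhhrhrhhrhhrhrhhrh

Each term (from the third on) is the two preceding terms concatenated in order: term 3 = h·rh = hrh.
So term 8 is rhhrhhrhrhhrh·hrhrhhrhrhhrhhrhrhhrh.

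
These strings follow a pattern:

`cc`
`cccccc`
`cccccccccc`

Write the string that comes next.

Each term wraps the previous one in cc on the left and cc on the right.
So the next term is cc·cccccccccc·cc.

cccccccccccccc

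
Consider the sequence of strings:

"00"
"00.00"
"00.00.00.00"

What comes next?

00.00.00.00.00.00.00.00

s(k+1) = s(k)·.·s(k) — each term doubles the last with '.' between the halves.
One more doubling of 00.00.00.00 gives the answer.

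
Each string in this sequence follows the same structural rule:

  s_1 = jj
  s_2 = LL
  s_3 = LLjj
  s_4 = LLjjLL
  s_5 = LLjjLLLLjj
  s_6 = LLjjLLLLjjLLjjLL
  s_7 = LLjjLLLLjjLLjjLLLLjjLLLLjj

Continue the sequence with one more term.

LLjjLLLLjjLLjjLLLLjjLLLLjjLLjjLLLLjjLLjjLL

From term 3 onward, concatenate the last term with the second-to-last: LL·jj = LLjj, LLjj·LL = LLjjLL, …
The next term joins LLjjLLLLjjLLjjLLLLjjLLLLjj and LLjjLLLLjjLLjjLL.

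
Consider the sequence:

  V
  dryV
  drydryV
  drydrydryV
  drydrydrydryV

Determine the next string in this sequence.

Each term is the previous one with dry prepended.
Applying this once more to drydrydrydryV:

drydrydrydrydryV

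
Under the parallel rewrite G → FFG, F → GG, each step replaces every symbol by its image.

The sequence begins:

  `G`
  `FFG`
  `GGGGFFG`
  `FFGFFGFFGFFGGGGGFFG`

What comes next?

φ(FFGFFGFFGFFGGGGGFFG) expands symbol-by-symbol to GG GG FFG GG GG FFG GG GG FFG GG GG FFG FFG FFG FFG FFG GG GG FFG; joining the 19 pieces gives the next term.

GGGGFFGGGGGFFGGGGGFFGGGGGFFGFFGFFGFFGFFGGGGGFFG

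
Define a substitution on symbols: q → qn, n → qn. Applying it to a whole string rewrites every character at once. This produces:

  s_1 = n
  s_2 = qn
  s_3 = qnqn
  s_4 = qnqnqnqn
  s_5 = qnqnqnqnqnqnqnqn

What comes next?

qnqnqnqnqnqnqnqnqnqnqnqnqnqnqnqn

φ(qnqnqnqnqnqnqnqn) expands symbol-by-symbol to qn qn qn qn qn qn qn qn qn qn qn qn qn qn qn qn; joining the 16 pieces gives the next term.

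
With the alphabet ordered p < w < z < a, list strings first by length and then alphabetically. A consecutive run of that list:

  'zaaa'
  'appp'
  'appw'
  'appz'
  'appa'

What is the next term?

apwp

Find the rightmost character of appa below a, bump it to the next letter, and reset everything to its right to p.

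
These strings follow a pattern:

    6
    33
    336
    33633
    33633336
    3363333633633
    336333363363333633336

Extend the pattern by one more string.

3363333633633336333363363333633633

Each term (from the third on) is the previous term followed by the one before it: term 3 = 33·6 = 336.
Continuing: 336333363363333633336 · 3363333633633 gives term 8.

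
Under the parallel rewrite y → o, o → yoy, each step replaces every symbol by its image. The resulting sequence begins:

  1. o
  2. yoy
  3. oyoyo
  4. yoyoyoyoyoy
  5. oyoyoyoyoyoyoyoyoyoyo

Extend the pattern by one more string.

Rewriting the 21 symbols of oyoyoyoyoyoyoyoyoyoyo one by one yields yoy o yoy o yoy o yoy o yoy o yoy o yoy o yoy o yoy o yoy o yoy; concatenated:

yoyoyoyoyoyoyoyoyoyoyoyoyoyoyoyoyoyoyoyoyoy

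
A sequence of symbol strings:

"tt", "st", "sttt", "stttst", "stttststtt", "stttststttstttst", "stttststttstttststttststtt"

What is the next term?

From term 3 onward, concatenate the last term with the second-to-last: st·tt = sttt, sttt·st = stttst, …
The next term joins stttststttstttststttststtt and stttststttstttst.

stttststttstttststttststttstttststttstttst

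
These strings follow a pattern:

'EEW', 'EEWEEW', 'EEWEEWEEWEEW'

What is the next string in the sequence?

Every step duplicates the string.
Doubling EEWEEWEEWEEW:

EEWEEWEEWEEWEEWEEWEEWEEW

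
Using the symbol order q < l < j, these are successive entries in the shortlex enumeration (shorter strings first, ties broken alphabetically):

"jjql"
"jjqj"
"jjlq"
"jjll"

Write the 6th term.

Stepping forward 2 times from jjll: jjll → jjlj, then the target.

jjjq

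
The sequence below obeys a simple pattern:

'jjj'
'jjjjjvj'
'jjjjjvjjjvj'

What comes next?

jjjjjvjjjvjjjvj

Each term is the previous one with jjvj appended.
So the next term is jjjjjvjjjvj·jjvj.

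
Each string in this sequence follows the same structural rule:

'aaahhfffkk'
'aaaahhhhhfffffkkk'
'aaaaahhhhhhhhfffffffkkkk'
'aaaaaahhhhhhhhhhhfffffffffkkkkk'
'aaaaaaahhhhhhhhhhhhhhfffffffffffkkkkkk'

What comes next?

aaaaaaaahhhhhhhhhhhhhhhhhfffffffffffffkkkkkkk

Each string has the form a^{n+2} h^{3n-1} f^{2n+1} k^{n+1} (n = 1, 2, …).
Setting n = 6 gives 8, 17, 13, 7 characters in each block.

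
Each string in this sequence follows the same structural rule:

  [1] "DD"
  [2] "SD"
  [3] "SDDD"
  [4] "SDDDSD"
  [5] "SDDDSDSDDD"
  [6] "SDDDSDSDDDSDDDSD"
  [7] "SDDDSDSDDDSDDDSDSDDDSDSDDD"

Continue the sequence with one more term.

From term 3 onward, concatenate the last term with the second-to-last: SD·DD = SDDD, SDDD·SD = SDDDSD, …
Continuing: SDDDSDSDDDSDDDSDSDDDSDSDDD · SDDDSDSDDDSDDDSD gives term 8.

SDDDSDSDDDSDDDSDSDDDSDSDDDSDDDSDSDDDSDDDSD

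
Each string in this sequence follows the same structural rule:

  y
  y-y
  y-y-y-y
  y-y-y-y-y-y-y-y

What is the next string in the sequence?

y-y-y-y-y-y-y-y-y-y-y-y-y-y-y-y

Each string is two copies of the previous one joined by '-'.
One more doubling of y-y-y-y-y-y-y-y gives the answer.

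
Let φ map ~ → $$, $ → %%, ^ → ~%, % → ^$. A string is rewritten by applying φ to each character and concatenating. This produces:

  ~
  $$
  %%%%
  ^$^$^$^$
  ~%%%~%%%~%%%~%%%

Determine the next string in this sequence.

$$^$^$^$$$^$^$^$$$^$^$^$$$^$^$^$

Replace each of the 16 characters of ~%%%~%%%~%%%~%%% in place — $$ ^$ ^$ ^$ $$ ^$ ^$ ^$ $$ ^$ ^$ ^$ $$ ^$ ^$ ^$ — and concatenate.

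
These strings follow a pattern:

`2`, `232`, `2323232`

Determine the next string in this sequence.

Each string is two copies of the previous one joined by '3'.
One more doubling of 2323232 gives the answer.

232323232323232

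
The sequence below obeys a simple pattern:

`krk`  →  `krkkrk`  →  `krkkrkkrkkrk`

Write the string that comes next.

krkkrkkrkkrkkrkkrkkrkkrk

s(k+1) = s(k)·s(k) — each term doubles the last.
So the next term is two copies of krkkrkkrkkrk.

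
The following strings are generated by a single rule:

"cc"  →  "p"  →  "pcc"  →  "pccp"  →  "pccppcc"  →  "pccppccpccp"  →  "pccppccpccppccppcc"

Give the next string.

From term 3 onward, concatenate the last term with the second-to-last: p·cc = pcc, pcc·p = pccp, …
The next term joins pccppccpccppccppcc and pccppccpccp.

pccppccpccppccppccpccppccpccp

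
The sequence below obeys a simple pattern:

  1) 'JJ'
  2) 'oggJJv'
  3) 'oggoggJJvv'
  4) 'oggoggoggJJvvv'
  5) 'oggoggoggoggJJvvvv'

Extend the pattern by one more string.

Every step adds ogg to the front and v to the end of the previous string.
One more step from oggoggoggoggJJvvvv gives the answer.

oggoggoggoggoggJJvvvvv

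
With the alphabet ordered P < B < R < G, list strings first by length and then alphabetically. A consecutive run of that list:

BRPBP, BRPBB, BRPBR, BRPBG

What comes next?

BRPRP

Treat BRPBG as a base-4 numeral over the given alphabet and add one, carrying through any trailing G's.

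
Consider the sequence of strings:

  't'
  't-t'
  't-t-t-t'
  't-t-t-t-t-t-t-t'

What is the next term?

Every step duplicates the string with '-' between the halves.
So the next term is two copies of t-t-t-t-t-t-t-t with '-' between the halves.

t-t-t-t-t-t-t-t-t-t-t-t-t-t-t-t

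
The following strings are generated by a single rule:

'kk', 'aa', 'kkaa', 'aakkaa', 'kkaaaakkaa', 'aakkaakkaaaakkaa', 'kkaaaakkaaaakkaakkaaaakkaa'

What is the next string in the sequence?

Each term (from the third on) is the two preceding terms concatenated in order: term 3 = kk·aa = kkaa.
Continuing: aakkaakkaaaakkaa · kkaaaakkaaaakkaakkaaaakkaa gives term 8.

aakkaakkaaaakkaakkaaaakkaaaakkaakkaaaakkaa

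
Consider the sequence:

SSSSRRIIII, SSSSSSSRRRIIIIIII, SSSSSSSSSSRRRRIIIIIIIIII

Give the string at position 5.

SSSSSSSSSSSSSSSSRRRRRRIIIIIIIIIIIIIIII

Term n consists of 3n+1 S's, followed by n+1 R's, followed by 3n+1 I's (n = 1, 2, …).
Setting n = 5 gives 16, 6, 16 characters in each block.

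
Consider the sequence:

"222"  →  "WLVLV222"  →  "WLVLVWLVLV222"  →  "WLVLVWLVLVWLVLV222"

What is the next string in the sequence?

Every step adds WLVLV at the front: s(k+1) = WLVLV·s(k).
Applying this once more to WLVLVWLVLVWLVLV222:

WLVLVWLVLVWLVLVWLVLV222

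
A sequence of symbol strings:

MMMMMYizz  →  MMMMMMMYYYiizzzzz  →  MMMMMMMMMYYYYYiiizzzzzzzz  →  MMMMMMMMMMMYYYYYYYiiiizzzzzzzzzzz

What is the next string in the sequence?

Term n consists of 2n+3 M's, followed by 2n-1 Y's, followed by n i's, followed by 3n-1 z's (n = 1, 2, …).
Setting n = 5 gives 13, 9, 5, 14 characters in each block.

MMMMMMMMMMMMMYYYYYYYYYiiiiizzzzzzzzzzzzzz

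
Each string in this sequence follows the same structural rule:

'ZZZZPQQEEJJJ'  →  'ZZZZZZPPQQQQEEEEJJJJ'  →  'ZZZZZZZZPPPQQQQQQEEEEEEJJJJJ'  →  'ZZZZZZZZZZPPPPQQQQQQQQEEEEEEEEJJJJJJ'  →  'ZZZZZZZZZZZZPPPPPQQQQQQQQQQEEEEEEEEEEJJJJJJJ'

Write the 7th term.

ZZZZZZZZZZZZZZZZPPPPPPPQQQQQQQQQQQQQQEEEEEEEEEEEEEEJJJJJJJJJ

Term n consists of 2n Z's, followed by n-1 P's, followed by 2n-2 Q's, followed by 2n-2 E's, followed by n+1 J's, where the shown terms are n = 2, 3, 4, 5, 6.
For term 7, n = 8, so the run lengths are 16, 7, 14, 14, 9.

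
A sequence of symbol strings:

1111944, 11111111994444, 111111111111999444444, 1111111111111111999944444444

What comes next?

The n-th term is 4n 1's then n 9's then 2n 4's (n = 1, 2, …).
Setting n = 5 gives 20, 5, 10 characters in each block.

11111111111111111111999994444444444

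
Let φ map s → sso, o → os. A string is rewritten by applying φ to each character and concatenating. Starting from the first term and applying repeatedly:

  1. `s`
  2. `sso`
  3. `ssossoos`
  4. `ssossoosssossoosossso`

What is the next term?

Replace each of the 21 characters of ssossoosssossoosossso in place — sso sso os sso sso os os sso sso sso os sso sso os os sso os sso sso sso os — and concatenate.

ssossoosssossoososssossossoosssossoososssoosssossossoos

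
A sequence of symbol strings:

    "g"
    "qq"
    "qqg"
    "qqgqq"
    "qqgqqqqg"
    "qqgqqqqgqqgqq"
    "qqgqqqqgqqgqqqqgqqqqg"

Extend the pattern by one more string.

From term 3 onward, concatenate the last term with the second-to-last: qq·g = qqg, qqg·qq = qqgqq, …
The next term joins qqgqqqqgqqgqqqqgqqqqg and qqgqqqqgqqgqq.

qqgqqqqgqqgqqqqgqqqqgqqgqqqqgqqgqq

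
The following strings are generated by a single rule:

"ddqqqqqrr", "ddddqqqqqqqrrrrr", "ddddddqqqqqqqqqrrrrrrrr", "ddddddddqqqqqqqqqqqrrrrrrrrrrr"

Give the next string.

Each string has the form d^{2n} q^{2n+3} r^{3n-1} (n = 1, 2, …).
At n = 5 the blocks have lengths 10, 13, 14.

ddddddddddqqqqqqqqqqqqqrrrrrrrrrrrrrr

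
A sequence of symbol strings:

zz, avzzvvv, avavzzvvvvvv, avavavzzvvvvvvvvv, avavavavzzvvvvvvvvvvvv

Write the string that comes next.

avavavavavzzvvvvvvvvvvvvvvv

Every step adds av to the front and vvv to the end of the previous string.
So the next term is av·avavavavzzvvvvvvvvvvvv·vvv.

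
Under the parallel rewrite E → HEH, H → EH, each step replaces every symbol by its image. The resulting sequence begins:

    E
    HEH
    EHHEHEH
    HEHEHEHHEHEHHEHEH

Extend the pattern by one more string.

EHHEHEHHEHEHHEHEHEHHEHEHHEHEHEHHEHEHHEHEH

φ(HEHEHEHHEHEHHEHEH) expands symbol-by-symbol to EH HEH EH HEH EH HEH EH EH HEH EH HEH EH EH HEH EH HEH EH; joining the 17 pieces gives the next term.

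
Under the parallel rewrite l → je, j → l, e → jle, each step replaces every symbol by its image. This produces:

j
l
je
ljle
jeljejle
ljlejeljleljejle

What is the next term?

φ(ljlejeljleljejle) expands symbol-by-symbol to je l je jle l jle je l je jle je l jle l je jle; joining the 16 pieces gives the next term.

jeljejleljlejeljejlejeljleljejle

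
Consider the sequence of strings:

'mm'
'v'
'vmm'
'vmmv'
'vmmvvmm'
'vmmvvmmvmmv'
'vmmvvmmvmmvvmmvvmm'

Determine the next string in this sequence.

From term 3 onward, concatenate the last term with the second-to-last: v·mm = vmm, vmm·v = vmmv, …
The next term joins vmmvvmmvmmvvmmvvmm and vmmvvmmvmmv.

vmmvvmmvmmvvmmvvmmvmmvvmmvmmv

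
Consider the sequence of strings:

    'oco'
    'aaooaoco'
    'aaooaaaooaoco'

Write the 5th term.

aaooaaaooaaaooaaaooaoco

The strings grow by a fixed prefix aaooa each time.
From aaooaaaooaoco, 2 further steps: aaooaaaooaoco → aaooaaaooaaaooaoco → (answer).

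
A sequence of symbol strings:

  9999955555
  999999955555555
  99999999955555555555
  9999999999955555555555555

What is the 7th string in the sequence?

Reading off run lengths: 9 runs 5, 7, 9, 11; 5 runs 5, 8, 11, 14 — each is linear in n, where the shown terms are n = 2, 3, 4, 5.
At n = 8 the blocks have lengths 17, 23.

9999999999999999955555555555555555555555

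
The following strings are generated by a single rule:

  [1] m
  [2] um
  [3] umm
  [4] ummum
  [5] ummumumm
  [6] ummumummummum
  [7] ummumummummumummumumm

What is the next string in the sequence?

From term 3 onward, concatenate the last term with the second-to-last: um·m = umm, umm·um = ummum, …
The next term joins ummumummummumummumumm and ummumummummum.

ummumummummumummumummummumummummum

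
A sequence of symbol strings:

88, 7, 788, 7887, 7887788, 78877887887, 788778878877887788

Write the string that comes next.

This is a Fibonacci-style word recurrence s(k) = s(k−1)·s(k−2): e.g. 7·88 = 788.
The next term joins 788778878877887788 and 78877887887.

78877887887788778878877887887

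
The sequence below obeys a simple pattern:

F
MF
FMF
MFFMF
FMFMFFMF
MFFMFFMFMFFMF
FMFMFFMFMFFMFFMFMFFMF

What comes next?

This is a Fibonacci-style word recurrence s(k) = s(k−2)·s(k−1): e.g. F·MF = FMF.
The next term joins MFFMFFMFMFFMF and FMFMFFMFMFFMFFMFMFFMF.

MFFMFFMFMFFMFFMFMFFMFMFFMFFMFMFFMF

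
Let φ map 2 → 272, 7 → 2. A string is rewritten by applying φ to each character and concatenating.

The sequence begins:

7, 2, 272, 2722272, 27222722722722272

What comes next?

Replace each of the 17 characters of 27222722722722272 in place — 272 2 272 272 272 2 272 272 2 272 272 2 272 272 272 2 272 — and concatenate.

27222722722722272272227227222722722722272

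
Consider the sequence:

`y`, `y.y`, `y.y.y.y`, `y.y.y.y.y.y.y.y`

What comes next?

y.y.y.y.y.y.y.y.y.y.y.y.y.y.y.y

Every step duplicates the string with '.' between the halves.
So the next term is two copies of y.y.y.y.y.y.y.y with '.' between the halves.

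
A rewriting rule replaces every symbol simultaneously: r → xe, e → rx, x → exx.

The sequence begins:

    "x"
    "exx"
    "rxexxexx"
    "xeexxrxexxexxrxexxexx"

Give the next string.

φ(xeexxrxexxexxrxexxexx) expands symbol-by-symbol to exx rx rx exx exx xe exx rx exx exx rx exx exx xe exx rx exx exx rx exx exx; joining the 21 pieces gives the next term.

exxrxrxexxexxxeexxrxexxexxrxexxexxxeexxrxexxexxrxexxexx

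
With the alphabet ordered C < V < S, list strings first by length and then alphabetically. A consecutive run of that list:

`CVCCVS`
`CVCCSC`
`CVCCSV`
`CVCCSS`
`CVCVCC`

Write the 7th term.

Continuing the enumeration 2 steps past CVCVCC: CVCVCC → CVCVCV → (answer).

CVCVCS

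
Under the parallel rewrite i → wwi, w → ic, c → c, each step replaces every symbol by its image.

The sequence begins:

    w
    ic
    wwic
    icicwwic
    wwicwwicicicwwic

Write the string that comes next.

Applying the rule to each of the 16 symbols of wwicwwicicicwwic gives the pieces ic ic wwi c ic ic wwi c wwi c wwi c ic ic wwi c, which concatenate to the answer.

icicwwicicicwwicwwicwwicicicwwic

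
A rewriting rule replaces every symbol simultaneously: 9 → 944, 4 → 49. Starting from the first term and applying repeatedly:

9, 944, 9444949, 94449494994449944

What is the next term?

Applying the rule to each of the 17 symbols of 94449494994449944 gives the pieces 944 49 49 49 944 49 944 49 944 944 49 49 49 944 944 49 49, which concatenate to the answer.

94449494994449944499449444949499449444949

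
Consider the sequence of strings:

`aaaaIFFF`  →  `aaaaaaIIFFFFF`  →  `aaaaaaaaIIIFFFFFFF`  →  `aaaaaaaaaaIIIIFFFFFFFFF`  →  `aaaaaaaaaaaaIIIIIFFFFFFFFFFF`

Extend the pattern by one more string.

aaaaaaaaaaaaaaIIIIIIFFFFFFFFFFFFF

Term n consists of 2n a's, followed by n-1 I's, followed by 2n-1 F's, where the shown terms are n = 2, 3, 4, 5, 6.
For the next term, n = 7, so the run lengths are 14, 6, 13.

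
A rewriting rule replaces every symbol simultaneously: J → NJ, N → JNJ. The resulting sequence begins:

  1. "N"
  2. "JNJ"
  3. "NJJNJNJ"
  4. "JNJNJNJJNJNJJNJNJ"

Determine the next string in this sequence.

Rewriting the 17 symbols of JNJNJNJJNJNJJNJNJ one by one yields NJ JNJ NJ JNJ NJ JNJ NJ NJ JNJ NJ JNJ NJ NJ JNJ NJ JNJ NJ; concatenated:

NJJNJNJJNJNJJNJNJNJJNJNJJNJNJNJJNJNJJNJNJ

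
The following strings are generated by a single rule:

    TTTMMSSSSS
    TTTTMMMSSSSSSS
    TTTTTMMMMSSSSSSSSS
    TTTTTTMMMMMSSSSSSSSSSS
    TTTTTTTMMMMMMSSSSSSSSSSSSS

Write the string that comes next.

TTTTTTTTMMMMMMMSSSSSSSSSSSSSSS

Reading off run lengths: T runs 3, 4, 5, 6, 7; M runs 2, 3, 4, 5, 6; S runs 5, 7, 9, 11, 13 — each is linear in n, where the shown terms are n = 3, 4, 5, 6, 7.
For the next term, n = 8, so the run lengths are 8, 7, 15.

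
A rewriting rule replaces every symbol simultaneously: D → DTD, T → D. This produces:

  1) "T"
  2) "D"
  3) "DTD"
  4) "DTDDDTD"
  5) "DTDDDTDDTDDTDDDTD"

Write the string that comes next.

DTDDDTDDTDDTDDDTDDTDDDTDDTDDDTDDTDDTDDDTD

Applying the rule to each of the 17 symbols of DTDDDTDDTDDTDDDTD gives the pieces DTD D DTD DTD DTD D DTD DTD D DTD DTD D DTD DTD DTD D DTD, which concatenate to the answer.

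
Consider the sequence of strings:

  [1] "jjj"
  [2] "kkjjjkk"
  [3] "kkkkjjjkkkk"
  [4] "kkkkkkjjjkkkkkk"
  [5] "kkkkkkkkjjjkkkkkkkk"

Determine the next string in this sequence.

kkkkkkkkkkjjjkkkkkkkkkk

s(k+1) = kk·s(k)·kk, so each term gains kk as a prefix and kk as a suffix.
So the next term is kk·kkkkkkkkjjjkkkkkkkk·kk.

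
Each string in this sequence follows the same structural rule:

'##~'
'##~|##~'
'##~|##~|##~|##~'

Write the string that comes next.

s(k+1) = s(k)·|·s(k) — each term doubles the last with '|' between the halves.
One more doubling of ##~|##~|##~|##~ gives the answer.

##~|##~|##~|##~|##~|##~|##~|##~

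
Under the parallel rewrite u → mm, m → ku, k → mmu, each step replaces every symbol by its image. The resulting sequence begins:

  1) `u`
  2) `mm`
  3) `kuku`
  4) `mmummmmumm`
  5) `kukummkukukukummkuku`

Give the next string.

Rewriting the 20 symbols of kukummkukukukummkuku one by one yields mmu mm mmu mm ku ku mmu mm mmu mm mmu mm mmu mm ku ku mmu mm mmu mm; concatenated:

mmummmmummkukummummmmummmmummmmummkukummummmmumm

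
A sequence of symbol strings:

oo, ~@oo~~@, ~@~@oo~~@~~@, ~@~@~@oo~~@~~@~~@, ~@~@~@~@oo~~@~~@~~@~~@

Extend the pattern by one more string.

Each term wraps the previous one in ~@ on the left and ~~@ on the right.
So the next term is ~@·~@~@~@~@oo~~@~~@~~@~~@·~~@.

~@~@~@~@~@oo~~@~~@~~@~~@~~@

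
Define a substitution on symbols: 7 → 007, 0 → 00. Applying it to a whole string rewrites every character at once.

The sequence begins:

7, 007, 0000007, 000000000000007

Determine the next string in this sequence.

φ(000000000000007) expands symbol-by-symbol to 00 00 00 00 00 00 00 00 00 00 00 00 00 00 007; joining the 15 pieces gives the next term.

0000000000000000000000000000007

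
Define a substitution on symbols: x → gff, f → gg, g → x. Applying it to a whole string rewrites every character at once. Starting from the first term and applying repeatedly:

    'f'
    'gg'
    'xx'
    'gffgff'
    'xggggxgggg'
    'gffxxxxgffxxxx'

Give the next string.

Applying the rule to each of the 14 symbols of gffxxxxgffxxxx gives the pieces x gg gg gff gff gff gff x gg gg gff gff gff gff, which concatenate to the answer.

xgggggffgffgffgffxgggggffgffgffgff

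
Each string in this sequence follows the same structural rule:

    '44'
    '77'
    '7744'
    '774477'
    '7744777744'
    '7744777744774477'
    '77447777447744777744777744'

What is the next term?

774477774477447777447777447744777744774477

From term 3 onward, concatenate the last term with the second-to-last: 77·44 = 7744, 7744·77 = 774477, …
So term 8 is 77447777447744777744777744·7744777744774477.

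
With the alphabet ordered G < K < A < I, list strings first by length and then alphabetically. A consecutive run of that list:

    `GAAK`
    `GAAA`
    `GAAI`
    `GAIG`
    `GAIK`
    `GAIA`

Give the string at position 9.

GIGK

Advancing 3 positions from GAIA through GAIA → GAII → GIGG reaches term 9.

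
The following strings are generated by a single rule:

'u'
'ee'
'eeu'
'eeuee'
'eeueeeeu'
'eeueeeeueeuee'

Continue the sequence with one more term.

This is a Fibonacci-style word recurrence s(k) = s(k−1)·s(k−2): e.g. ee·u = eeu.
Continuing: eeueeeeueeuee · eeueeeeu gives term 7.

eeueeeeueeueeeeueeeeu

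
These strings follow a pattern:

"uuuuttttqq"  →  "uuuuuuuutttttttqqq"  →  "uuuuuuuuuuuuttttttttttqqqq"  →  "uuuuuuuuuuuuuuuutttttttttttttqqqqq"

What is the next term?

uuuuuuuuuuuuuuuuuuuuttttttttttttttttqqqqqq

The n-th term is 4n u's then 3n+1 t's then n+1 q's (n = 1, 2, …).
At n = 5 the blocks have lengths 20, 16, 6.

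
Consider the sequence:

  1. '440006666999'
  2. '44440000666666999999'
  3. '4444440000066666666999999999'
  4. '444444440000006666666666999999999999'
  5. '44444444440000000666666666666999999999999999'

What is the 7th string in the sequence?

444444444444440000000006666666666666666999999999999999999999

The n-th term is 2n 4's then n+2 0's then 2n+2 6's then 3n 9's (n = 1, 2, …).
Setting n = 7 gives 14, 9, 16, 21 characters in each block.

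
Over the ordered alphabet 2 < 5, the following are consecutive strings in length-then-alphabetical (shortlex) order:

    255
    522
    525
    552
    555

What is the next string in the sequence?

After 555 the length-3 strings are exhausted; the first length-4 string is 4 copies of 2.

2222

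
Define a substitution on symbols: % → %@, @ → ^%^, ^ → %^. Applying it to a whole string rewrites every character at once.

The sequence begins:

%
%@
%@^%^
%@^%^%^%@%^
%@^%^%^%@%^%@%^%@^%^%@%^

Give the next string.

Rewriting the 24 symbols of %@^%^%^%@%^%@%^%@^%^%@%^ one by one yields %@ ^%^ %^ %@ %^ %@ %^ %@ ^%^ %@ %^ %@ ^%^ %@ %^ %@ ^%^ %^ %@ %^ %@ ^%^ %@ %^; concatenated:

%@^%^%^%@%^%@%^%@^%^%@%^%@^%^%@%^%@^%^%^%@%^%@^%^%@%^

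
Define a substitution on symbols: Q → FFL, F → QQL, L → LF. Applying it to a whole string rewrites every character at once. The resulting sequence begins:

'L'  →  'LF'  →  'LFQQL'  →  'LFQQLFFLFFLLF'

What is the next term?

LFQQLFFLFFLLFQQLQQLLFQQLQQLLFLFQQL

Applying the rule to each of the 13 symbols of LFQQLFFLFFLLF gives the pieces LF QQL FFL FFL LF QQL QQL LF QQL QQL LF LF QQL, which concatenate to the answer.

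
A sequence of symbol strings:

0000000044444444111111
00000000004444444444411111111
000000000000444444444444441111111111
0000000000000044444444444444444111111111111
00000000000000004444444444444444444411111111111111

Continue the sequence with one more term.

000000000000000000444444444444444444444441111111111111111

The n-th term is 2n+2 0's then 3n-1 4's then 2n 1's, where the shown terms are n = 3, 4, 5, 6, 7.
Setting n = 8 gives 18, 23, 16 characters in each block.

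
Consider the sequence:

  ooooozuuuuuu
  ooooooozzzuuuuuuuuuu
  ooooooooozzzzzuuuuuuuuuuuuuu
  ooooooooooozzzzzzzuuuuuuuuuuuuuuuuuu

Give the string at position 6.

The n-th term is 2n+3 o's then 2n-1 z's then 4n+2 u's (n = 1, 2, …).
Setting n = 6 gives 15, 11, 26 characters in each block.

ooooooooooooooozzzzzzzzzzzuuuuuuuuuuuuuuuuuuuuuuuuuu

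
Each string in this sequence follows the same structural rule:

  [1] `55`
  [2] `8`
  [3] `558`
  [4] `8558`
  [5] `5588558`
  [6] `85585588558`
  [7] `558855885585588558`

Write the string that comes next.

Each term (from the third on) is the two preceding terms concatenated in order: term 3 = 55·8 = 558.
So term 8 is 85585588558·558855885585588558.

85585588558558855885585588558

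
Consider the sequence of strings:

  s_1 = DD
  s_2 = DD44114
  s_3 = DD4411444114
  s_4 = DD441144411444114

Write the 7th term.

Every step adds 44114 to the end: s(k+1) = s(k)·44114.
From DD441144411444114, 3 further steps: DD441144411444114 → DD44114441144411444114 → DD4411444114441144411444114 → (answer).

DD441144411444114441144411444114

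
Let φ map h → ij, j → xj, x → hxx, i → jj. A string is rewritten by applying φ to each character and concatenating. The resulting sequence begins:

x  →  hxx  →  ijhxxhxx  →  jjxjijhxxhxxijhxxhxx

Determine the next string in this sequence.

xjxjhxxxjjjxjijhxxhxxijhxxhxxjjxjijhxxhxxijhxxhxx

Replace each of the 20 characters of jjxjijhxxhxxijhxxhxx in place — xj xj hxx xj jj xj ij hxx hxx ij hxx hxx jj xj ij hxx hxx ij hxx hxx — and concatenate.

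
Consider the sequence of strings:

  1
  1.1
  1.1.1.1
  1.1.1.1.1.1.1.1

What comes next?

Each string is two copies of the previous one joined by '.'.
So the next term is two copies of 1.1.1.1.1.1.1.1 with '.' between the halves.

1.1.1.1.1.1.1.1.1.1.1.1.1.1.1.1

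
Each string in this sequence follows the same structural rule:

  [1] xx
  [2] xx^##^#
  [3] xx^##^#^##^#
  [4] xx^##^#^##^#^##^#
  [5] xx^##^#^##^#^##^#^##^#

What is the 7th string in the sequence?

xx^##^#^##^#^##^#^##^#^##^#^##^#

The strings grow by a fixed suffix ^##^# each time.
From xx^##^#^##^#^##^#^##^#, 2 further steps: xx^##^#^##^#^##^#^##^# → xx^##^#^##^#^##^#^##^#^##^# → (answer).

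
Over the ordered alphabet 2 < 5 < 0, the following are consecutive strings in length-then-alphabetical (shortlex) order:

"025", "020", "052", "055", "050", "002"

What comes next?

005

Find the rightmost character of 002 below 0, bump it to the next letter, and reset everything to its right to 2.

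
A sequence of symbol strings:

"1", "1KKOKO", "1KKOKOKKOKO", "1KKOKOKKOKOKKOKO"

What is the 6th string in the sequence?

Each term is the previous one with KKOKO appended.
From 1KKOKOKKOKOKKOKO, 2 further steps: 1KKOKOKKOKOKKOKO → 1KKOKOKKOKOKKOKOKKOKO → (answer).

1KKOKOKKOKOKKOKOKKOKOKKOKO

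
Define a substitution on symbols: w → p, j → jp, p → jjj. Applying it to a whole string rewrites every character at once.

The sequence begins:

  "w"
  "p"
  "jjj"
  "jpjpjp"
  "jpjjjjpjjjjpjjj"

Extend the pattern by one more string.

jpjjjjpjpjpjpjjjjpjpjpjpjjjjpjpjp

φ(jpjjjjpjjjjpjjj) expands symbol-by-symbol to jp jjj jp jp jp jp jjj jp jp jp jp jjj jp jp jp; joining the 15 pieces gives the next term.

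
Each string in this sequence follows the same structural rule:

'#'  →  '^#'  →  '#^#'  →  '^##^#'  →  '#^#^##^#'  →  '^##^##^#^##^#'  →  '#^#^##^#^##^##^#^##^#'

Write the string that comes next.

^##^##^#^##^##^#^##^#^##^##^#^##^#

Each term (from the third on) is the two preceding terms concatenated in order: term 3 = #·^# = #^#.
So term 8 is ^##^##^#^##^#·#^#^##^#^##^##^#^##^#.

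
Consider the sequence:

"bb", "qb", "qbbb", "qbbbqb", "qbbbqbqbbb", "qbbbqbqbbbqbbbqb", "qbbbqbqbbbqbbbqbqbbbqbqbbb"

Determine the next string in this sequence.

This is a Fibonacci-style word recurrence s(k) = s(k−1)·s(k−2): e.g. qb·bb = qbbb.
Continuing: qbbbqbqbbbqbbbqbqbbbqbqbbb · qbbbqbqbbbqbbbqb gives term 8.

qbbbqbqbbbqbbbqbqbbbqbqbbbqbbbqbqbbbqbbbqb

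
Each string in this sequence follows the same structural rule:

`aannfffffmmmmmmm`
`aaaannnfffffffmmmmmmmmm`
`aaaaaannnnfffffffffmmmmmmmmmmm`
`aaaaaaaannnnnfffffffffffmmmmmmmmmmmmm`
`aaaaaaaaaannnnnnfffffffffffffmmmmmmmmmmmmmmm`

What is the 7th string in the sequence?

Reading off run lengths: a runs 2, 4, 6, 8, 10; n runs 2, 3, 4, 5, 6; f runs 5, 7, 9, 11, 13; m runs 7, 9, 11, 13, 15 — each is linear in n, where the shown terms are n = 2, 3, 4, 5, 6.
At n = 8 the blocks have lengths 14, 8, 17, 19.

aaaaaaaaaaaaaannnnnnnnfffffffffffffffffmmmmmmmmmmmmmmmmmmm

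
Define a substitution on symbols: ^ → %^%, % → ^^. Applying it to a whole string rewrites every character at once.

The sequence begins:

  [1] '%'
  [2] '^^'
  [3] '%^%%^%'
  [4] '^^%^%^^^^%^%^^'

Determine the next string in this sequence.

Rewriting the 14 symbols of ^^%^%^^^^%^%^^ one by one yields %^% %^% ^^ %^% ^^ %^% %^% %^% %^% ^^ %^% ^^ %^% %^%; concatenated:

%^%%^%^^%^%^^%^%%^%%^%%^%^^%^%^^%^%%^%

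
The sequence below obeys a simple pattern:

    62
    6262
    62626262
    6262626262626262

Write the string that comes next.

Each string is two copies of the previous one concatenated.
Doubling 6262626262626262:

62626262626262626262626262626262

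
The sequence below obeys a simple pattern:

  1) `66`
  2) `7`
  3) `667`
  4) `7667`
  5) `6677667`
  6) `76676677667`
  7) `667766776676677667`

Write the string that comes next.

This is a Fibonacci-style word recurrence s(k) = s(k−2)·s(k−1): e.g. 66·7 = 667.
So term 8 is 76676677667·667766776676677667.

76676677667667766776676677667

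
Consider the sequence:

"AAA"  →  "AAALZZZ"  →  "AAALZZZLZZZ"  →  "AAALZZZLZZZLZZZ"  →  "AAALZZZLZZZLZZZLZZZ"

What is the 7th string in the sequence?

AAALZZZLZZZLZZZLZZZLZZZLZZZ

Every step adds LZZZ to the end: s(k+1) = s(k)·LZZZ.
From AAALZZZLZZZLZZZLZZZ, 2 further steps: AAALZZZLZZZLZZZLZZZ → AAALZZZLZZZLZZZLZZZLZZZ → (answer).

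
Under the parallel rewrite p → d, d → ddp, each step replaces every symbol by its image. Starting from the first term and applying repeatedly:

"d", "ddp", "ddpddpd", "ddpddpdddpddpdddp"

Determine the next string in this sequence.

Rewriting the 17 symbols of ddpddpdddpddpdddp one by one yields ddp ddp d ddp ddp d ddp ddp ddp d ddp ddp d ddp ddp ddp d; concatenated:

ddpddpdddpddpdddpddpddpdddpddpdddpddpddpd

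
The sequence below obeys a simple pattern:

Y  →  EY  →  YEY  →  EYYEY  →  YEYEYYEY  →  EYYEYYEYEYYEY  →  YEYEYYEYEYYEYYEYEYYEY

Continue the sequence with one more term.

This is a Fibonacci-style word recurrence s(k) = s(k−2)·s(k−1): e.g. Y·EY = YEY.
So term 8 is EYYEYYEYEYYEY·YEYEYYEYEYYEYYEYEYYEY.

EYYEYYEYEYYEYYEYEYYEYEYYEYYEYEYYEY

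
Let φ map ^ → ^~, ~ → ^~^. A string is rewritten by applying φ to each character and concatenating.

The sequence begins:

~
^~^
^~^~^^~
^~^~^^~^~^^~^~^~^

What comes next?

Rewriting the 17 symbols of ^~^~^^~^~^^~^~^~^ one by one yields ^~ ^~^ ^~ ^~^ ^~ ^~ ^~^ ^~ ^~^ ^~ ^~ ^~^ ^~ ^~^ ^~ ^~^ ^~; concatenated:

^~^~^^~^~^^~^~^~^^~^~^^~^~^~^^~^~^^~^~^^~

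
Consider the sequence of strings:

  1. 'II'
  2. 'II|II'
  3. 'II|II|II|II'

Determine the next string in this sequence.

Every step duplicates the string with '|' between the halves.
One more doubling of II|II|II|II gives the answer.

II|II|II|II|II|II|II|II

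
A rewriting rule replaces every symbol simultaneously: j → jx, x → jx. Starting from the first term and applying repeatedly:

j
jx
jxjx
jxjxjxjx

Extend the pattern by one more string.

Expanding jxjxjxjx: j→jx, x→jx, j→jx, x→jx, j→jx, x→jx, j→jx, x→jx. Concatenated: jx jx jx jx jx jx jx jx.

jxjxjxjxjxjxjxjx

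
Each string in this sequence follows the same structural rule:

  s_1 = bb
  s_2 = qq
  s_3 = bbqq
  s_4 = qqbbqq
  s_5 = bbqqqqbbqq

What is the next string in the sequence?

From term 3 onward, concatenate the second-to-last term with the last: bb·qq = bbqq, qq·bbqq = qqbbqq, …
The next term joins qqbbqq and bbqqqqbbqq.

qqbbqqbbqqqqbbqq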